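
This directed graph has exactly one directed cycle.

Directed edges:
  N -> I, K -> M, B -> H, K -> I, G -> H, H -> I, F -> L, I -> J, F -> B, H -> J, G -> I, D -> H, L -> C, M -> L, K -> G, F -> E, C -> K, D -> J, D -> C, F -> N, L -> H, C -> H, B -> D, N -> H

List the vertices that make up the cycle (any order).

DFS with gray/black marking from L:
L gray
  C gray
    K gray
      M gray
        M→L: L is gray → back edge
Back edge closes the cycle L → C → K → M → L; its vertices are {C, K, L, M}.

C, K, L, M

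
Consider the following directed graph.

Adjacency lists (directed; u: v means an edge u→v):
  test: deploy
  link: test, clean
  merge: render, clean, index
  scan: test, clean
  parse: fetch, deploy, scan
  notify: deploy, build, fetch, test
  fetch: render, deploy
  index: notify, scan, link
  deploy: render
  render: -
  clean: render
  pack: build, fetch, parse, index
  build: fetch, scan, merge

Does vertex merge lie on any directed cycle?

Yes

merge is on a cycle iff merge can reach itself via ≥1 edge.
merge → index → notify → build → merge — yes.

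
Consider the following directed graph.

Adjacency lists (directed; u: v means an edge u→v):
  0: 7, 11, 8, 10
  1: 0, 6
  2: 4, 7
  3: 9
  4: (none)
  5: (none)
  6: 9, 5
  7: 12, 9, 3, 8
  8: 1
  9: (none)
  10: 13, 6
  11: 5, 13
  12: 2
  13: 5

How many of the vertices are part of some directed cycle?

A vertex is on a directed cycle iff it belongs to a strongly connected component of size ≥ 2 (or has a self-loop).
The vertices on cycles are {0, 1, 2, 7, 8, 12} — 6 in total.

6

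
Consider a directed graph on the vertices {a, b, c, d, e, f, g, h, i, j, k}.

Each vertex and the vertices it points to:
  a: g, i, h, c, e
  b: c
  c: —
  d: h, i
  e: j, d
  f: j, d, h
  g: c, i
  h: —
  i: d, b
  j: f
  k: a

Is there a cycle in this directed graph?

Yes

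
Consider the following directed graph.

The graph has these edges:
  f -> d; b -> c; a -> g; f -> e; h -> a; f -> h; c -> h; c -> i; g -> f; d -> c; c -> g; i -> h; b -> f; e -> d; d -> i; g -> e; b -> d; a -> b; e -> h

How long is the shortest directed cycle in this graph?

4

For each vertex v, BFS finds the shortest path from v back to v.
The shortest such closed walk is a → g → f → h → a, length 4.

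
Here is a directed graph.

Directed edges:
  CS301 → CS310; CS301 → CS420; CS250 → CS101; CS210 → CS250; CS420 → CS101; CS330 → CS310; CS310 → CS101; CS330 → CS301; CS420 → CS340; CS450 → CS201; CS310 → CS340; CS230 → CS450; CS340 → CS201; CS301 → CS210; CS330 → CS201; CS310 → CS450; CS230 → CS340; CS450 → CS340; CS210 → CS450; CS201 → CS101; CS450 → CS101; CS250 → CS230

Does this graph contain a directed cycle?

No

DFS with white/gray/black marking, starting from CS301:
CS301 gray
  CS420 gray
    CS101 gray
    CS101 black
    CS340 gray
      CS201 gray
        CS201→CS101: CS101 black — skip
      CS201 black
    CS340 black
  CS420 black
  CS310 gray
    CS310→CS101: CS101 black — skip
    CS310→CS340: CS340 black — skip
    CS450 gray
      CS450→CS340: CS340 black — skip
      CS450→CS201: CS201 black — skip
      CS450→CS101: CS101 black — skip
    CS450 black
  CS310 black
  CS210 gray
    CS250 gray
      CS250→CS101: CS101 black — skip
      CS230 gray
        CS230→CS450: CS450 black — skip
        CS230→CS340: CS340 black — skip
      CS230 black
    CS250 black
    CS210→CS450: CS450 black — skip
  CS210 black
CS301 black
CS330 gray
  CS330→CS310: CS310 black — skip
  CS330→CS201: CS201 black — skip
  CS330→CS301: CS301 black — skip
CS330 black
Every edge goes to a white or black vertex — no back edge, so the graph is acyclic.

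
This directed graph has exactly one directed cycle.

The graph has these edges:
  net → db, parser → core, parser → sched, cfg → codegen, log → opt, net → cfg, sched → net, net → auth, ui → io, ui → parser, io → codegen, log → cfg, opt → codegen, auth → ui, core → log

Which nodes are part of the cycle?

DFS with gray/black marking from parser:
parser gray
  sched gray
    net gray
      db gray
      db black
      cfg gray
        codegen gray
        codegen black
      cfg black
      auth gray
        ui gray
          io gray
            io→codegen: codegen black — skip
          io black
          ui→parser: parser is gray → back edge
Back edge closes the cycle parser → sched → net → auth → ui → parser; its vertices are {ui, net, auth, sched, parser}.

ui, net, auth, sched, parser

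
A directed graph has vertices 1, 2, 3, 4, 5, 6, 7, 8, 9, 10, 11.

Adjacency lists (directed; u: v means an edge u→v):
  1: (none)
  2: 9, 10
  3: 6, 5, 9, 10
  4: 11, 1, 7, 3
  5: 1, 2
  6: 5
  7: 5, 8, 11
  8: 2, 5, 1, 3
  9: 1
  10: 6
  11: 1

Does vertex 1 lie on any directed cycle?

1 lies on a cycle iff there is a path from 1 back to itself.
Exploring from 1, it never reaches itself; equivalently, its strongly connected component is a singleton.

No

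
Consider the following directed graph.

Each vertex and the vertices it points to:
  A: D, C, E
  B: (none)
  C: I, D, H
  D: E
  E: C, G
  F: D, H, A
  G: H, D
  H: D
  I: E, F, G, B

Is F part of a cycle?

Yes

F is on a cycle iff F can reach itself via ≥1 edge.
F → A → C → I → F — yes.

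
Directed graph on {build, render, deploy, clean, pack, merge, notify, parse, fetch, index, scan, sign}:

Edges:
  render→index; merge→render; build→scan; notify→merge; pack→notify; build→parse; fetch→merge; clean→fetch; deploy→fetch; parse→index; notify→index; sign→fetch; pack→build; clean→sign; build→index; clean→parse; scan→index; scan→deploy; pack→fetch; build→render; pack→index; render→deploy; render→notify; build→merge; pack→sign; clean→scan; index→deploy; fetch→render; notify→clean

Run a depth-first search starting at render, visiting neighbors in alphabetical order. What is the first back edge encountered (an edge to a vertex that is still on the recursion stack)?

DFS from render (visiting neighbors in alphabetical order); mark gray on enter, black on exit:
render gray
  deploy gray
    fetch gray
      merge gray
        merge→render: render is gray → back edge
First back edge: merge → render.

merge->render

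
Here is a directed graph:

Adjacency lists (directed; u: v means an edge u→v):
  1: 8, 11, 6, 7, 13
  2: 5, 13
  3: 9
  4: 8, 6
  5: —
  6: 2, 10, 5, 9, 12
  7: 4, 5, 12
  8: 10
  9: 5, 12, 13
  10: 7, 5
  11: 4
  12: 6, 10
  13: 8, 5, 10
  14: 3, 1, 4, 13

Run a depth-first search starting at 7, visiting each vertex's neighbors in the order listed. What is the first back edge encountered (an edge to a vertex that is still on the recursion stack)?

10→7

DFS from 7 (visiting each vertex's neighbors in the order listed); mark gray on enter, black on exit:
7 gray
  4 gray
    8 gray
      10 gray
        10→7: 7 is gray → back edge
First back edge: 10 → 7.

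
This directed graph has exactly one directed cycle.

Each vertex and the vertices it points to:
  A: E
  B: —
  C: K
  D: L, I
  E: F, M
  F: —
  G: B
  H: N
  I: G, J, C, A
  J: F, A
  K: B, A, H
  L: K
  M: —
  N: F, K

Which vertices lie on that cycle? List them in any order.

H, K, N

DFS with gray/black marking from K:
K gray
  B gray
  B black
  A gray
    E gray
      F gray
      F black
      M gray
      M black
    E black
  A black
  H gray
    N gray
      N→F: F black — skip
      N→K: K is gray → back edge
Back edge closes the cycle K → H → N → K; its vertices are {H, K, N}.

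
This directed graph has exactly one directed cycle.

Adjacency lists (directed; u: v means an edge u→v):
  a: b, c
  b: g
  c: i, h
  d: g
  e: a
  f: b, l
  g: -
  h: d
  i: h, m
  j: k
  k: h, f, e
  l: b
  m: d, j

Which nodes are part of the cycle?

DFS with gray/black marking from m:
m gray
  d gray
    g gray
    g black
  d black
  j gray
    k gray
      h gray
        h→d: d black — skip
      h black
      f gray
        b gray
          b→g: g black — skip
        b black
        l gray
          l→b: b black — skip
        l black
      f black
      e gray
        a gray
          a→b: b black — skip
          c gray
            i gray
              i→h: h black — skip
              i→m: m is gray → back edge
Back edge closes the cycle m → j → k → e → a → c → i → m; its vertices are {a, c, e, i, j, k, m}.

a, c, e, i, j, k, m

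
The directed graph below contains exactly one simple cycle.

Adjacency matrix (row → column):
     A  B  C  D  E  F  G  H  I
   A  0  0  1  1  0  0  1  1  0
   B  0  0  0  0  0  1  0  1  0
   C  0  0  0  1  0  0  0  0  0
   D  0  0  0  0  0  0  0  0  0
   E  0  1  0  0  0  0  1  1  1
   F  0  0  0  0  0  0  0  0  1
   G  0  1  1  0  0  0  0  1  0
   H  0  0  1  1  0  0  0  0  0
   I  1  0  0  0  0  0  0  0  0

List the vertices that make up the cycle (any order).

A, B, F, G, I

DFS with gray/black marking from G:
G gray
  C gray
    D gray
    D black
  C black
  B gray
    H gray
      H→C: C black — skip
      H→D: D black — skip
    H black
    F gray
      I gray
        A gray
          A→H: H black — skip
          A→G: G is gray → back edge
Back edge closes the cycle G → B → F → I → A → G; its vertices are {A, B, F, G, I}.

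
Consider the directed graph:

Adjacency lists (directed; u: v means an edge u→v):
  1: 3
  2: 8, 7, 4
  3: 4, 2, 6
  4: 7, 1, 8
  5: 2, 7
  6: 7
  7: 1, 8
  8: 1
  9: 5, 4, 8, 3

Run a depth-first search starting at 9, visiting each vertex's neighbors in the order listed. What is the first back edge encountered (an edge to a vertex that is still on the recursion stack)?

DFS from 9 (visiting each vertex's neighbors in the order listed); mark gray on enter, black on exit:
9 gray
  5 gray
    2 gray
      8 gray
        1 gray
          3 gray
            4 gray
              7 gray
                7→1: 1 is gray → back edge
First back edge: 7 → 1.

7->1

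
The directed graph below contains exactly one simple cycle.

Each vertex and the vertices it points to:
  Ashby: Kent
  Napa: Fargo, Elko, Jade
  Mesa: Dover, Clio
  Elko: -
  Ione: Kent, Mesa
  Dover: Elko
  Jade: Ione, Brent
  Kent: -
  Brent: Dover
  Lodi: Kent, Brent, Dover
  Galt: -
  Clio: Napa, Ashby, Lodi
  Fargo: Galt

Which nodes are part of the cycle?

DFS with gray/black marking from Clio:
Clio gray
  Napa gray
    Fargo gray
      Galt gray
      Galt black
    Fargo black
    Elko gray
    Elko black
    Jade gray
      Ione gray
        Kent gray
        Kent black
        Mesa gray
          Dover gray
            Dover→Elko: Elko black — skip
          Dover black
          Mesa→Clio: Clio is gray → back edge
Back edge closes the cycle Clio → Napa → Jade → Ione → Mesa → Clio; its vertices are {Clio, Ione, Jade, Mesa, Napa}.

Clio, Ione, Jade, Mesa, Napa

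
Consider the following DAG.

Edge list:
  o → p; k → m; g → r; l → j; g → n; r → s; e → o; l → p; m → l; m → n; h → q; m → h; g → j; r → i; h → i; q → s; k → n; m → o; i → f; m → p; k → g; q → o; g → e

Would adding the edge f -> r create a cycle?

Adding f→r creates a cycle iff r can already reach f.
Path from r: r → i → f.
So r → … → f → r is a cycle.

Yes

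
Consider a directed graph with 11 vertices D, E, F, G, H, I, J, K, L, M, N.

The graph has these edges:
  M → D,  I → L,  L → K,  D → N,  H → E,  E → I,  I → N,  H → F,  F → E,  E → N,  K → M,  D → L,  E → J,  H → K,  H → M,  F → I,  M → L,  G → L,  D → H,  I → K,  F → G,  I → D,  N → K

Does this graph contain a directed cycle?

Yes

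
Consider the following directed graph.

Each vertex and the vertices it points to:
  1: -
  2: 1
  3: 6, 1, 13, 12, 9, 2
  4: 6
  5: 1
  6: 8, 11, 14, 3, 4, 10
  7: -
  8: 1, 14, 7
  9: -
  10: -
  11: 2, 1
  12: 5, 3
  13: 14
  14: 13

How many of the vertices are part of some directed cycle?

A vertex is on a directed cycle iff it belongs to a strongly connected component of size ≥ 2 (or has a self-loop).
The vertices on cycles are {3, 4, 6, 12, 13, 14} — 6 in total.

6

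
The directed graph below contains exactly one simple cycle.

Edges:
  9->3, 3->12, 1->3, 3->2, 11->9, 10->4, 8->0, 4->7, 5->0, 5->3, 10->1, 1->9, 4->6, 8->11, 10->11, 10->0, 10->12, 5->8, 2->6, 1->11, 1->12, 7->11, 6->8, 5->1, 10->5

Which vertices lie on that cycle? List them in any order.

2, 3, 6, 8, 9, 11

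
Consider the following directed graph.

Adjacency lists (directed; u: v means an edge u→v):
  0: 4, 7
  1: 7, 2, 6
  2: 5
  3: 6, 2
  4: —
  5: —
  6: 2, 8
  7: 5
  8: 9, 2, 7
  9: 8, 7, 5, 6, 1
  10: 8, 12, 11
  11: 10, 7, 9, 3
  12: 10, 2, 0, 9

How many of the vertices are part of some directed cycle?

7

A vertex is on a directed cycle iff it belongs to a strongly connected component of size ≥ 2 (or has a self-loop).
The vertices on cycles are {1, 6, 8, 9, 10, 11, 12} — 7 in total.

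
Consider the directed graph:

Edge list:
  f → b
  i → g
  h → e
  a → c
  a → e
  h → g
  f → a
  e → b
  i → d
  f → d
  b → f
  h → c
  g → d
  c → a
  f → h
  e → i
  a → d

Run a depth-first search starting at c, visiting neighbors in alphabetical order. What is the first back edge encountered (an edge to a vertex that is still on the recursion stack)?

DFS from c (visiting neighbors in alphabetical order); mark gray on enter, black on exit:
c gray
  a gray
    a→c: c is gray → back edge
First back edge: a → c.

a→c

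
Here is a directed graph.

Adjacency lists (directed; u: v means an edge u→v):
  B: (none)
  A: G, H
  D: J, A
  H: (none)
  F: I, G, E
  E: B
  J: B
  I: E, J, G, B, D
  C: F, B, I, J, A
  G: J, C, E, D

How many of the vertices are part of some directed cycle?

A vertex is on a directed cycle iff it belongs to a strongly connected component of size ≥ 2 (or has a self-loop).
The vertices on cycles are {A, C, D, F, G, I} — 6 in total.

6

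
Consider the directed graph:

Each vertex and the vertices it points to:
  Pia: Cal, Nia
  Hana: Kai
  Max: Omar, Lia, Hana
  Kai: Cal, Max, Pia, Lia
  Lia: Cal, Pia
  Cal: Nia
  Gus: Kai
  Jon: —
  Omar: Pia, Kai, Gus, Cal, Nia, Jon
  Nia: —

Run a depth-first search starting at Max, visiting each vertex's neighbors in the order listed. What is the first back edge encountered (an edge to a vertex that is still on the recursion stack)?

Kai→Max

DFS from Max (visiting each vertex's neighbors in the order listed); mark gray on enter, black on exit:
Max gray
  Omar gray
    Pia gray
      Cal gray
        Nia gray
        Nia black
      Cal black
      Pia→Nia: Nia black — skip
    Pia black
    Kai gray
      Kai→Cal: Cal black — skip
      Kai→Max: Max is gray → back edge
First back edge: Kai → Max.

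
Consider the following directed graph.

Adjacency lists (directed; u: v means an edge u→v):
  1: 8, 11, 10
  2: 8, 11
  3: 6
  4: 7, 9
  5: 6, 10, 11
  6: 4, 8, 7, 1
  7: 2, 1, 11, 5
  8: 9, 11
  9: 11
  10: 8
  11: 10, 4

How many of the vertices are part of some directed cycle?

A vertex is on a directed cycle iff it belongs to a strongly connected component of size ≥ 2 (or has a self-loop).
The vertices on cycles are {1, 2, 4, 5, 6, 7, 8, 9, 10, 11} — 10 in total.

10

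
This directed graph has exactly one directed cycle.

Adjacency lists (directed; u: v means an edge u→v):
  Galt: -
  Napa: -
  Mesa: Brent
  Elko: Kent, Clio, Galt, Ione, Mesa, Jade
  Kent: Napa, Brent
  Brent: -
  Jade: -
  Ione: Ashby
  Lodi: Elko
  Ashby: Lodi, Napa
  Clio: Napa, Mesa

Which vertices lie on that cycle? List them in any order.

DFS with gray/black marking from Elko:
Elko gray
  Kent gray
    Napa gray
    Napa black
    Brent gray
    Brent black
  Kent black
  Clio gray
    Clio→Napa: Napa black — skip
    Mesa gray
      Mesa→Brent: Brent black — skip
    Mesa black
  Clio black
  Galt gray
  Galt black
  Ione gray
    Ashby gray
      Lodi gray
        Lodi→Elko: Elko is gray → back edge
Back edge closes the cycle Elko → Ione → Ashby → Lodi → Elko; its vertices are {Elko, Ione, Lodi, Ashby}.

Elko, Ione, Lodi, Ashby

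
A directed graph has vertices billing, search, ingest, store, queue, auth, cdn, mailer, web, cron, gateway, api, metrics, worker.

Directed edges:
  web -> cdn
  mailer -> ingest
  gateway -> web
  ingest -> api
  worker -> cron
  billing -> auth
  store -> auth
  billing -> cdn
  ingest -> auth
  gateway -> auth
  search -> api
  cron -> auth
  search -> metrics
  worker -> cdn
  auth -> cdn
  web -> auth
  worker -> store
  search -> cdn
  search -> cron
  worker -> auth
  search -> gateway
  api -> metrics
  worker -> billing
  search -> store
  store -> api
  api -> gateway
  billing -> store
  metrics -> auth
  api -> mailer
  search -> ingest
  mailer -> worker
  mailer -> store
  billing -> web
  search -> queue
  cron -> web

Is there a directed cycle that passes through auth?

auth lies on a cycle iff there is a path from auth back to itself.
Exploring from auth, it never reaches itself; equivalently, its strongly connected component is a singleton.

No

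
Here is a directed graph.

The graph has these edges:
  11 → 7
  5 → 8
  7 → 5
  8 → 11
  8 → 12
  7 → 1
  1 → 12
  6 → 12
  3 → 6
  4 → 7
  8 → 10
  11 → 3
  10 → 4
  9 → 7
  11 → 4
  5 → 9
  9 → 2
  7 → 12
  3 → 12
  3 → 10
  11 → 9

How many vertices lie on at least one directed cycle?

8

A vertex is on a directed cycle iff it belongs to a strongly connected component of size ≥ 2 (or has a self-loop).
The vertices on cycles are {3, 4, 5, 7, 8, 9, 10, 11} — 8 in total.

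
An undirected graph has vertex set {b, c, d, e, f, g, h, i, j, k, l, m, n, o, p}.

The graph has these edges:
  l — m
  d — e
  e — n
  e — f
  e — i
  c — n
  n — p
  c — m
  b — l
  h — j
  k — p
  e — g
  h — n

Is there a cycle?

No

DFS, tracking each vertex's parent; an edge to a visited non-parent vertex closes a cycle.
Start from i:
visit i (parent –)
  visit e (parent i)
    visit f (parent e)
      f–e: parent, skip
    visit g (parent e)
      g–e: parent, skip
    visit n (parent e)
      n–e: parent, skip
      visit c (parent n)
        c–n: parent, skip
        visit m (parent c)
          visit l (parent m)
            visit b (parent l)
              b–l: parent, skip
            l–m: parent, skip
          m–c: parent, skip
      visit h (parent n)
        visit j (parent h)
          j–h: parent, skip
        h–n: parent, skip
      visit p (parent n)
        visit k (parent p)
          k–p: parent, skip
        p–n: parent, skip
    e–i: parent, skip
    visit d (parent e)
      d–e: parent, skip
visit o (parent –)
No non-parent visited neighbor found — the graph is a forest.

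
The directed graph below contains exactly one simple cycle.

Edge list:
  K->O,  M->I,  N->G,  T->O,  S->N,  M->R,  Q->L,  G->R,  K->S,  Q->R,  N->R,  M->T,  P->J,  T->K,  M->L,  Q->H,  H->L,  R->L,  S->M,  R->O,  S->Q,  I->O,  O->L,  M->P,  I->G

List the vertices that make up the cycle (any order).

DFS with gray/black marking from T:
T gray
  O gray
    L gray
    L black
  O black
  K gray
    S gray
      M gray
        R gray
          R→O: O black — skip
          R→L: L black — skip
        R black
        M→T: T is gray → back edge
Back edge closes the cycle T → K → S → M → T; its vertices are {K, M, S, T}.

K, M, S, T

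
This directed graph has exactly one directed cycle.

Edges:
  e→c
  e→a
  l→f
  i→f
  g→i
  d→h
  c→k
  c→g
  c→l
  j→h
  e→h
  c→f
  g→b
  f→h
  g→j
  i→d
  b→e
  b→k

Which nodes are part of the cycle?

b, c, e, g

DFS with gray/black marking from c:
c gray
  k gray
  k black
  g gray
    i gray
      f gray
        h gray
        h black
      f black
      d gray
        d→h: h black — skip
      d black
    i black
    b gray
      b→k: k black — skip
      e gray
        e→c: c is gray → back edge
Back edge closes the cycle c → g → b → e → c; its vertices are {b, c, e, g}.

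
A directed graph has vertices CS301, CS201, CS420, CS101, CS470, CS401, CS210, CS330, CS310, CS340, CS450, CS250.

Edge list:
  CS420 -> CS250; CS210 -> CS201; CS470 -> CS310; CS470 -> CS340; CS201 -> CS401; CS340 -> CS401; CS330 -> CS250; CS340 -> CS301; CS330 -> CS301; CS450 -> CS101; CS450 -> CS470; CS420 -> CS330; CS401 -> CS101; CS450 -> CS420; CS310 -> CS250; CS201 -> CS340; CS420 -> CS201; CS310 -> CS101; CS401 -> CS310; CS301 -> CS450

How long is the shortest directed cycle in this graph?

4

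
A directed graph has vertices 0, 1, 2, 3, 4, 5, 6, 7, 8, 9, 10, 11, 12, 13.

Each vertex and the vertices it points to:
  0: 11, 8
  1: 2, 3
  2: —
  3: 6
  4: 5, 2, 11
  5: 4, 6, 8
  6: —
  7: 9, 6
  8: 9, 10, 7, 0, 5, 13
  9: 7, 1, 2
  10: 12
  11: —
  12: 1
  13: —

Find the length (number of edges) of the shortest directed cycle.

For each vertex v, BFS finds the shortest path from v back to v.
The shortest such closed walk is 8 → 5 → 8, length 2.

2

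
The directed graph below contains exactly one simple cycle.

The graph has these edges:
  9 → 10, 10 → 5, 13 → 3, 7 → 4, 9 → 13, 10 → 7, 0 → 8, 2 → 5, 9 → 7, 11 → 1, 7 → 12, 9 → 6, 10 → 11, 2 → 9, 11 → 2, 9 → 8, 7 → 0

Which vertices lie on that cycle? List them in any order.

2, 9, 10, 11

DFS with gray/black marking from 9:
9 gray
  6 gray
  6 black
  8 gray
  8 black
  10 gray
    7 gray
      12 gray
      12 black
      0 gray
        0→8: 8 black — skip
      0 black
      4 gray
      4 black
    7 black
    11 gray
      2 gray
        5 gray
        5 black
        2→9: 9 is gray → back edge
Back edge closes the cycle 9 → 10 → 11 → 2 → 9; its vertices are {2, 9, 10, 11}.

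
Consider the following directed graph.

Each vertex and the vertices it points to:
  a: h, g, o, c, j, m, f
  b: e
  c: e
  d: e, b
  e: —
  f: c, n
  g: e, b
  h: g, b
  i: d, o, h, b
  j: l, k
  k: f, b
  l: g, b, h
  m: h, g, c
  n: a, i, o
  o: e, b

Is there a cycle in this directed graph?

Yes

DFS with white/gray/black marking, starting from o:
o gray
  e gray
  e black
  b gray
    b→e: e black — skip
  b black
o black
a gray
  h gray
    g gray
      g→e: e black — skip
      g→b: b black — skip
    g black
    h→b: b black — skip
  h black
  a→g: g black — skip
  a→o: o black — skip
  c gray
    c→e: e black — skip
  c black
  j gray
    l gray
      l→g: g black — skip
      l→b: b black — skip
      l→h: h black — skip
    l black
    k gray
      f gray
        f→c: c black — skip
        n gray
          n→a: a is gray → back edge
Back edge found, so a cycle exists: a → j → k → f → n → a.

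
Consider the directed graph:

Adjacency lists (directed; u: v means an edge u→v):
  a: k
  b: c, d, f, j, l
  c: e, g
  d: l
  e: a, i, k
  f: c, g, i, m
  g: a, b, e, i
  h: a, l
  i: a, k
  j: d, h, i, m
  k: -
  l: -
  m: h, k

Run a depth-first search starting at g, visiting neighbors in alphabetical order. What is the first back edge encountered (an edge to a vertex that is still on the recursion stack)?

DFS from g (visiting neighbors in alphabetical order); mark gray on enter, black on exit:
g gray
  a gray
    k gray
    k black
  a black
  b gray
    c gray
      e gray
        e→a: a black — skip
        i gray
          i→a: a black — skip
          i→k: k black — skip
        i black
        e→k: k black — skip
      e black
      c→g: g is gray → back edge
First back edge: c → g.

c→g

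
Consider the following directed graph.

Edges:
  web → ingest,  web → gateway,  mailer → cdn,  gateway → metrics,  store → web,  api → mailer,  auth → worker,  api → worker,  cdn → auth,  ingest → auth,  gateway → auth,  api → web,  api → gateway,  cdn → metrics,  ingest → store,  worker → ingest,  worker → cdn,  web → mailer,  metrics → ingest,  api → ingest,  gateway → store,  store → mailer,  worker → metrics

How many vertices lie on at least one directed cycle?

A vertex is on a directed cycle iff it belongs to a strongly connected component of size ≥ 2 (or has a self-loop).
The vertices on cycles are {cdn, web, auth, store, ingest, mailer, worker, gateway, metrics} — 9 in total.

9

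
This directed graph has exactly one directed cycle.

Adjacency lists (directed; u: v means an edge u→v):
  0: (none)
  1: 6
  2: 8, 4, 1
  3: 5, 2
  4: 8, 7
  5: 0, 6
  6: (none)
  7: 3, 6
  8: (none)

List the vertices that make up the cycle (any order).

2, 3, 4, 7

DFS with gray/black marking from 3:
3 gray
  5 gray
    0 gray
    0 black
    6 gray
    6 black
  5 black
  2 gray
    8 gray
    8 black
    4 gray
      4→8: 8 black — skip
      7 gray
        7→3: 3 is gray → back edge
Back edge closes the cycle 3 → 2 → 4 → 7 → 3; its vertices are {2, 3, 4, 7}.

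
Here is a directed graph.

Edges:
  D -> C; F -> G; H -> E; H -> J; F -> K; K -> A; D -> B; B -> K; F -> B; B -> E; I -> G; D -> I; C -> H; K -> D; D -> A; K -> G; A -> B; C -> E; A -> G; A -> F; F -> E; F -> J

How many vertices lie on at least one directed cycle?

5

A vertex is on a directed cycle iff it belongs to a strongly connected component of size ≥ 2 (or has a self-loop).
The vertices on cycles are {A, B, D, F, K} — 5 in total.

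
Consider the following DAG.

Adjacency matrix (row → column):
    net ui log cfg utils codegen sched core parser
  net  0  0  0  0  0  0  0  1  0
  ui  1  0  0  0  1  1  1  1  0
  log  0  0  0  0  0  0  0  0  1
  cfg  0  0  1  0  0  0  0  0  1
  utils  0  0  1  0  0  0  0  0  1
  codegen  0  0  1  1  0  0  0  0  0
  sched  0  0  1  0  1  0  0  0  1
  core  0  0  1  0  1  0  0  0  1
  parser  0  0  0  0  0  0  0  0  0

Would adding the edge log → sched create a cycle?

Adding log→sched creates a cycle iff sched can already reach log.
Path from sched: sched → log.
So sched → … → log → sched is a cycle.

Yes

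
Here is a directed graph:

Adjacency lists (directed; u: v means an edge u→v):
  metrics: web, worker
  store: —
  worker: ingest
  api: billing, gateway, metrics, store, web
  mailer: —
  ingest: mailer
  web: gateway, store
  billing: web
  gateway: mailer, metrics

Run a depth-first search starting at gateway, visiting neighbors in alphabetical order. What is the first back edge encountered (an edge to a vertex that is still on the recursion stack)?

DFS from gateway (visiting neighbors in alphabetical order); mark gray on enter, black on exit:
gateway gray
  mailer gray
  mailer black
  metrics gray
    web gray
      web→gateway: gateway is gray → back edge
First back edge: web → gateway.

web→gateway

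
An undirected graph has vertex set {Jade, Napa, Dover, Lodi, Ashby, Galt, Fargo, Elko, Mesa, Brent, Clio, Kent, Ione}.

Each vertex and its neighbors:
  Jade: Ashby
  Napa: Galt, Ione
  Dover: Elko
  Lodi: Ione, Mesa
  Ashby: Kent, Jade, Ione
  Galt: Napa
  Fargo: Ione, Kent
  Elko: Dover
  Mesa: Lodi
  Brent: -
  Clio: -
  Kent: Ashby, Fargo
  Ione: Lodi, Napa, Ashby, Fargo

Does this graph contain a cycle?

Yes

DFS, tracking each vertex's parent; an edge to a visited non-parent vertex closes a cycle.
Start from Ione:
visit Ione (parent –)
  visit Lodi (parent Ione)
    Lodi–Ione: parent, skip
    visit Mesa (parent Lodi)
      Mesa–Lodi: parent, skip
  visit Napa (parent Ione)
    visit Galt (parent Napa)
      Galt–Napa: parent, skip
    Napa–Ione: parent, skip
  visit Ashby (parent Ione)
    visit Kent (parent Ashby)
      Kent–Ashby: parent, skip
      visit Fargo (parent Kent)
        Fargo–Ione: Ione visited and ≠ parent → cycle
Cycle: Ione – Ashby – Kent – Fargo – Ione.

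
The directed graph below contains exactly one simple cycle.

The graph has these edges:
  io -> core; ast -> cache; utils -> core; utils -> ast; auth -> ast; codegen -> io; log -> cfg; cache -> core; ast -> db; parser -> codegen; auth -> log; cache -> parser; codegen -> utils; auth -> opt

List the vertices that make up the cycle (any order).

ast, cache, utils, parser, codegen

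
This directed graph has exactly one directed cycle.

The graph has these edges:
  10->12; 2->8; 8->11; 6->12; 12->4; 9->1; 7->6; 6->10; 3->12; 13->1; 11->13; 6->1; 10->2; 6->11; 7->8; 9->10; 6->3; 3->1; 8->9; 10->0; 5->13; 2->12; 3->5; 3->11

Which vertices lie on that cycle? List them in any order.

2, 8, 9, 10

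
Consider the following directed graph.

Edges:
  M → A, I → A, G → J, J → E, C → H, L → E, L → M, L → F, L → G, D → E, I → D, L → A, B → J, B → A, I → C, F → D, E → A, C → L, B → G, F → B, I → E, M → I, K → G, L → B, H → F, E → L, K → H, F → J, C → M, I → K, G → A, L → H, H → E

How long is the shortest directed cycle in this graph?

For each vertex v, BFS finds the shortest path from v back to v.
The shortest such closed walk is L → E → L, length 2.

2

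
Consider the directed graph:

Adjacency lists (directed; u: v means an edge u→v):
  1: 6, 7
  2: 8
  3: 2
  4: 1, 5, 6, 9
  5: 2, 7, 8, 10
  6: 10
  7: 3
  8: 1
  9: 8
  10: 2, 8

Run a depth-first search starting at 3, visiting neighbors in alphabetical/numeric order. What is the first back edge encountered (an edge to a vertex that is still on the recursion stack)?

DFS from 3 (visiting neighbors in alphabetical/numeric order); mark gray on enter, black on exit:
3 gray
  2 gray
    8 gray
      1 gray
        6 gray
          10 gray
            10→2: 2 is gray → back edge
First back edge: 10 → 2.

10→2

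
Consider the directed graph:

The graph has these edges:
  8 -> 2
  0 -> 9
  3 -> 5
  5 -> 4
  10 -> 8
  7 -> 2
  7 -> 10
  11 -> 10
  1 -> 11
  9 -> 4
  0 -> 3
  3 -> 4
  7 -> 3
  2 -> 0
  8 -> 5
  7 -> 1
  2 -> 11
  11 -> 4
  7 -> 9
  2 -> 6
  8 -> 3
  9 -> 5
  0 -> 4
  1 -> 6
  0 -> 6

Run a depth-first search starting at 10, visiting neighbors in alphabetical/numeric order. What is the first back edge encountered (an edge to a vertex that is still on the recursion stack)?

11→10

DFS from 10 (visiting neighbors in alphabetical/numeric order); mark gray on enter, black on exit:
10 gray
  8 gray
    2 gray
      0 gray
        3 gray
          4 gray
          4 black
          5 gray
            5→4: 4 black — skip
          5 black
        3 black
        0→4: 4 black — skip
        6 gray
        6 black
        9 gray
          9→4: 4 black — skip
          9→5: 5 black — skip
        9 black
      0 black
      2→6: 6 black — skip
      11 gray
        11→4: 4 black — skip
        11→10: 10 is gray → back edge
First back edge: 11 → 10.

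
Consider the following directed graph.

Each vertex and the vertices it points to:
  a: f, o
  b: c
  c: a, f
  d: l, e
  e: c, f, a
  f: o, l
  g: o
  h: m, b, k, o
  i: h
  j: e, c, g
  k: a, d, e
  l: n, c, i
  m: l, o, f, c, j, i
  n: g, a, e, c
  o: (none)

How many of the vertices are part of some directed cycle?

13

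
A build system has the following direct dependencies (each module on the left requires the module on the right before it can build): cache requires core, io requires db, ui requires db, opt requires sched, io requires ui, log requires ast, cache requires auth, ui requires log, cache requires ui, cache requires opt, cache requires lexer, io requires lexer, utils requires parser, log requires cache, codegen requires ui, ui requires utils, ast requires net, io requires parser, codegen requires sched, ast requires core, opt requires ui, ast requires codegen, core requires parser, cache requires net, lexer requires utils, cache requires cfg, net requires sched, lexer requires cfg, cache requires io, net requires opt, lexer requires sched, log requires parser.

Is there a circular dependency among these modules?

Yes

DFS with white/gray/black marking, starting from net:
net gray
  sched gray
  sched black
  opt gray
    ui gray
      log gray
        parser gray
        parser black
        cache gray
          core gray
            core→parser: parser black — skip
          core black
          cache→ui: ui is gray → back edge
Back edge found, so a cycle exists: ui → log → cache → ui.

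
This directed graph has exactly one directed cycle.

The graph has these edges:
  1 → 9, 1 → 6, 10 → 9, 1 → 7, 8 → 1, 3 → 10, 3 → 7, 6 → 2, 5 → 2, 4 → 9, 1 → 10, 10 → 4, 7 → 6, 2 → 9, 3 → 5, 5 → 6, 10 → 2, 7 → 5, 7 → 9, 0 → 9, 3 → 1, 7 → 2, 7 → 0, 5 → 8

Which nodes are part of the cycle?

1, 5, 7, 8

DFS with gray/black marking from 1:
1 gray
  10 gray
    9 gray
    9 black
    4 gray
      4→9: 9 black — skip
    4 black
    2 gray
      2→9: 9 black — skip
    2 black
  10 black
  7 gray
    7→2: 2 black — skip
    6 gray
      6→2: 2 black — skip
    6 black
    5 gray
      5→6: 6 black — skip
      8 gray
        8→1: 1 is gray → back edge
Back edge closes the cycle 1 → 7 → 5 → 8 → 1; its vertices are {1, 5, 7, 8}.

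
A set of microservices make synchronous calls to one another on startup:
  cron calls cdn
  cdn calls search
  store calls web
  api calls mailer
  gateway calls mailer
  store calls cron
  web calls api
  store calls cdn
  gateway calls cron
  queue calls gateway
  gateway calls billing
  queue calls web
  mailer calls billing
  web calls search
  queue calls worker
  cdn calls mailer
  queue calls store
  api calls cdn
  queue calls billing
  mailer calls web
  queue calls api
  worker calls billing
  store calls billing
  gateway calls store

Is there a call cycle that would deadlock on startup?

Yes

DFS with white/gray/black marking, starting from worker:
worker gray
  billing gray
  billing black
worker black
search gray
search black
store gray
  web gray
    web→search: search black — skip
    api gray
      mailer gray
        mailer→billing: billing black — skip
        mailer→web: web is gray → back edge
Back edge found, so a cycle exists: web → api → mailer → web.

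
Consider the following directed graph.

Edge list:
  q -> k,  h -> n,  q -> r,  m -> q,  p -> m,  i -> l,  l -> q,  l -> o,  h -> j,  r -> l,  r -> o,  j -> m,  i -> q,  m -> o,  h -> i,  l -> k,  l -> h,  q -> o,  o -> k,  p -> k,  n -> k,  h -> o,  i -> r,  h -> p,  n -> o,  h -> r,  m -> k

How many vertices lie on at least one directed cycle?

8

A vertex is on a directed cycle iff it belongs to a strongly connected component of size ≥ 2 (or has a self-loop).
The vertices on cycles are {h, i, j, l, m, p, q, r} — 8 in total.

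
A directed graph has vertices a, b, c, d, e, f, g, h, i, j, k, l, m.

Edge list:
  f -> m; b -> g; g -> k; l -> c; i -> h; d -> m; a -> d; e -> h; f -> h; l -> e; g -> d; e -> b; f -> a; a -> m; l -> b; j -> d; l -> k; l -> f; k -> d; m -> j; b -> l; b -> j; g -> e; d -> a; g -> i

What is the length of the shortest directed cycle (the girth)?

2

For each vertex v, BFS finds the shortest path from v back to v.
The shortest such closed walk is b → l → b, length 2.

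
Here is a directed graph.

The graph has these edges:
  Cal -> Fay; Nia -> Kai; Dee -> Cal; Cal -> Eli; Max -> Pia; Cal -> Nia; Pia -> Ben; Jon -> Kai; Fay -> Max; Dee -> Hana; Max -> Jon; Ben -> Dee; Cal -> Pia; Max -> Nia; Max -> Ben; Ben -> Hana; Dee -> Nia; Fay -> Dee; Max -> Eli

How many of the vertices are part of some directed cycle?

6

A vertex is on a directed cycle iff it belongs to a strongly connected component of size ≥ 2 (or has a self-loop).
The vertices on cycles are {Ben, Cal, Dee, Fay, Max, Pia} — 6 in total.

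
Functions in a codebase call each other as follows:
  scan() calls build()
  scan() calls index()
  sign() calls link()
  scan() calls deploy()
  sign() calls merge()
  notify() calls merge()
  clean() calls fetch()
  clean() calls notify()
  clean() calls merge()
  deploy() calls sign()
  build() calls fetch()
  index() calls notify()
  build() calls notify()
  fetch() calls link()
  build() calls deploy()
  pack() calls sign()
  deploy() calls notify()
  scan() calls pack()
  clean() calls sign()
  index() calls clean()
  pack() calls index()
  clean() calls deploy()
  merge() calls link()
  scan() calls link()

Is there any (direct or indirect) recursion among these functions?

No

DFS with white/gray/black marking, starting from sign:
sign gray
  merge gray
    link gray
    link black
  merge black
  sign→link: link black — skip
sign black
deploy gray
  deploy→sign: sign black — skip
  notify gray
    notify→merge: merge black — skip
  notify black
deploy black
pack gray
  pack→sign: sign black — skip
  index gray
    clean gray
      clean→notify: notify black — skip
      clean→merge: merge black — skip
      clean→deploy: deploy black — skip
      clean→sign: sign black — skip
      fetch gray
        fetch→link: link black — skip
      fetch black
    clean black
    index→notify: notify black — skip
  index black
pack black
scan gray
  scan→link: link black — skip
  scan→pack: pack black — skip
  scan→deploy: deploy black — skip
  scan→index: index black — skip
  build gray
    build→notify: notify black — skip
    build→deploy: deploy black — skip
    build→fetch: fetch black — skip
  build black
scan black
Every edge goes to a white or black vertex — no back edge, so the graph is acyclic.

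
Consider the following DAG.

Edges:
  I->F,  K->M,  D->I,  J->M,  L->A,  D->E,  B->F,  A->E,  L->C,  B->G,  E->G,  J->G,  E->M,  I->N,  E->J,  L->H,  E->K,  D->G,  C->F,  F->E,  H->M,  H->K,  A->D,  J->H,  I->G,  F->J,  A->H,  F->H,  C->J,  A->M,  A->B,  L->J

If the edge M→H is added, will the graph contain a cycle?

Adding M→H creates a cycle iff H can already reach M.
Path from H: H → M.
So H → … → M → H is a cycle.

Yes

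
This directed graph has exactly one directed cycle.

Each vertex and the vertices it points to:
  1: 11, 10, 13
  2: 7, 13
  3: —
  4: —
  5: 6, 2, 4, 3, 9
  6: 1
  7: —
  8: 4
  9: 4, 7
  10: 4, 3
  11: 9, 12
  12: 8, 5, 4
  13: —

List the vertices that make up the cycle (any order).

1, 5, 6, 11, 12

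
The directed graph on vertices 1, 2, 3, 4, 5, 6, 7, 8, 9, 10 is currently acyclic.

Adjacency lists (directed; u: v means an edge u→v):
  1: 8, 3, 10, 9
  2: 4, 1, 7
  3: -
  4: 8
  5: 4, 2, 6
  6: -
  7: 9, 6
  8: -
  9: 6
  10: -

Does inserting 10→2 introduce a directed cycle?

Yes

Adding 10→2 creates a cycle iff 2 can already reach 10.
Path from 2: 2 → 1 → 10.
So 2 → … → 10 → 2 is a cycle.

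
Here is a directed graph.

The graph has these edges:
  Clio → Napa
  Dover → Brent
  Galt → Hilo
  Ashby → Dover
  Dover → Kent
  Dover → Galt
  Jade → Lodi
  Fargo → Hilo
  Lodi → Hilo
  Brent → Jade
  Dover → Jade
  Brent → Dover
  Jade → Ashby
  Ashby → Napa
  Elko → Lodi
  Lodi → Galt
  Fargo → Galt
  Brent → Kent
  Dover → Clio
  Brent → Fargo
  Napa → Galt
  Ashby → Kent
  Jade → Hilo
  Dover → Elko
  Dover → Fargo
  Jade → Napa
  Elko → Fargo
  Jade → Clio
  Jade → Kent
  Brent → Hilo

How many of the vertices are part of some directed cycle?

4

A vertex is on a directed cycle iff it belongs to a strongly connected component of size ≥ 2 (or has a self-loop).
The vertices on cycles are {Jade, Ashby, Brent, Dover} — 4 in total.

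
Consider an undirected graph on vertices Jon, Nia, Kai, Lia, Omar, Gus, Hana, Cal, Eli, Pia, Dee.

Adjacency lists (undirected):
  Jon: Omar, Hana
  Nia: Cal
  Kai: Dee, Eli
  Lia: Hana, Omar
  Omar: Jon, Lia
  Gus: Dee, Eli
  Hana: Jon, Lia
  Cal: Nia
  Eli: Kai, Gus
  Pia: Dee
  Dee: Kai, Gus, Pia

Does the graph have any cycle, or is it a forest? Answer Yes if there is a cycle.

DFS, tracking each vertex's parent; an edge to a visited non-parent vertex closes a cycle.
Start from Cal:
visit Cal (parent –)
  visit Nia (parent Cal)
    Nia–Cal: parent, skip
visit Jon (parent –)
  visit Omar (parent Jon)
    Omar–Jon: parent, skip
    visit Lia (parent Omar)
      visit Hana (parent Lia)
        Hana–Jon: Jon visited and ≠ parent → cycle
Cycle: Jon – Omar – Lia – Hana – Jon.

Yes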